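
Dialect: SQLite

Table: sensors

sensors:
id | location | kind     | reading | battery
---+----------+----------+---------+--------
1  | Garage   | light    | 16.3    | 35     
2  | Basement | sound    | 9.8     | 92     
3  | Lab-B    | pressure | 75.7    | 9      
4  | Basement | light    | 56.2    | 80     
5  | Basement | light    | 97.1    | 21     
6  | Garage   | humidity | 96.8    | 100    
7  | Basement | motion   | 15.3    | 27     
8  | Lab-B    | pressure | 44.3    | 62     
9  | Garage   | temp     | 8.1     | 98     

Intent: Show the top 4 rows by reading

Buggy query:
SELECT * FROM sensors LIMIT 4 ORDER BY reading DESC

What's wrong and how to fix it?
Bug: LIMIT must come after ORDER BY

Fix: Sort with ORDER BY, then apply LIMIT

Corrected query:
SELECT * FROM sensors ORDER BY reading DESC LIMIT 4

Result:
id | location | kind     | reading | battery
---+----------+----------+---------+--------
5  | Basement | light    | 97.1    | 21     
6  | Garage   | humidity | 96.8    | 100    
3  | Lab-B    | pressure | 75.7    | 9      
4  | Basement | light    | 56.2    | 80     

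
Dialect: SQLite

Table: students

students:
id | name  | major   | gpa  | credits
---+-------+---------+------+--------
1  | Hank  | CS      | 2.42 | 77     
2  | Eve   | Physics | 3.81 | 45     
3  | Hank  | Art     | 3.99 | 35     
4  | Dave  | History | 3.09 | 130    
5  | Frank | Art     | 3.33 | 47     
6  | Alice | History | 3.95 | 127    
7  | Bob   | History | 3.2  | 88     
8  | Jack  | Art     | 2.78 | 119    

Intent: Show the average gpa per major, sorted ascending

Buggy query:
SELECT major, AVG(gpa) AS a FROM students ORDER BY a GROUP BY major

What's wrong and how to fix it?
Bug: ORDER BY appears before GROUP BY; SQL clause order requires GROUP BY first

Fix: Reorder: SELECT … FROM … GROUP BY … ORDER BY …

Corrected query:
SELECT major, AVG(gpa) AS a FROM students GROUP BY major ORDER BY a

Result:
major   | a       
--------+---------
CS      | 2.42    
Art     | 3.366667
History | 3.413333
Physics | 3.81    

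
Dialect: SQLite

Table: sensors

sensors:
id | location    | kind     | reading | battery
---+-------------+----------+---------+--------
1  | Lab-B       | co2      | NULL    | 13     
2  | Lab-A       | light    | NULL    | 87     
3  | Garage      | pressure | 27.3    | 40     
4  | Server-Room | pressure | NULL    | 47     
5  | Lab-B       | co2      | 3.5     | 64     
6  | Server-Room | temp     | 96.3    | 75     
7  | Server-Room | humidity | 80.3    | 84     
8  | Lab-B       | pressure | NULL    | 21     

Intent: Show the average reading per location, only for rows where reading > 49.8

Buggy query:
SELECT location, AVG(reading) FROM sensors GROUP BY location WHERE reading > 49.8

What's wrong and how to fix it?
Bug: Row-level WHERE must come before GROUP BY in the clause order

Fix: Place WHERE between FROM and GROUP BY

Corrected query:
SELECT location, AVG(reading) FROM sensors WHERE reading > 49.8 GROUP BY location

Result:
location    | AVG(reading)
------------+-------------
Server-Room | 88.3        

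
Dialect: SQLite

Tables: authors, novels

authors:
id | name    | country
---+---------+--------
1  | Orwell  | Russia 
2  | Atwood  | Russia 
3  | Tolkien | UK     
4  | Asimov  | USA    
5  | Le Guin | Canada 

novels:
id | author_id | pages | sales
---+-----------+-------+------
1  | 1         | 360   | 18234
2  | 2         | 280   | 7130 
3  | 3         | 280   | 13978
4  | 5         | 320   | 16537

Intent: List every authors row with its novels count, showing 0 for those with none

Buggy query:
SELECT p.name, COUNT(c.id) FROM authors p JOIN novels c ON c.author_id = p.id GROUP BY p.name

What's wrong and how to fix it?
Bug: An inner join excludes parents with zero children

Fix: Switch to LEFT JOIN to retain unmatched parent rows

Corrected query:
SELECT p.name, COUNT(c.id) FROM authors p LEFT JOIN novels c ON c.author_id = p.id GROUP BY p.name

Result:
name    | COUNT(c.id)
--------+------------
Asimov  | 0          
Atwood  | 1          
Le Guin | 1          
Orwell  | 1          
Tolkien | 1          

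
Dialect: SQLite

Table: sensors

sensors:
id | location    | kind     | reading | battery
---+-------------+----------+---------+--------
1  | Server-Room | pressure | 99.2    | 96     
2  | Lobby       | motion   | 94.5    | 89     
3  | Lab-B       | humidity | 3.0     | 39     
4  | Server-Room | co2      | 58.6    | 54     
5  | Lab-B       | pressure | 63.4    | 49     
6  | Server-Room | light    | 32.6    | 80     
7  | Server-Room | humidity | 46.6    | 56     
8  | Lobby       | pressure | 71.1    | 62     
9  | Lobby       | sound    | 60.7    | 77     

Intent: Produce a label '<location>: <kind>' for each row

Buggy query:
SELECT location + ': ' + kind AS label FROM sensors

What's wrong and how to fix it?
Bug: '+' is numeric addition; on text columns SQLite converts them to 0 instead of concatenating

Fix: Use the || operator for string concatenation

Corrected query:
SELECT location || ': ' || kind AS label FROM sensors

Result:
label                
---------------------
Server-Room: pressure
Lobby: motion        
Lab-B: humidity      
Server-Room: co2     
Lab-B: pressure      
Server-Room: light   
Server-Room: humidity
Lobby: pressure      
Lobby: sound         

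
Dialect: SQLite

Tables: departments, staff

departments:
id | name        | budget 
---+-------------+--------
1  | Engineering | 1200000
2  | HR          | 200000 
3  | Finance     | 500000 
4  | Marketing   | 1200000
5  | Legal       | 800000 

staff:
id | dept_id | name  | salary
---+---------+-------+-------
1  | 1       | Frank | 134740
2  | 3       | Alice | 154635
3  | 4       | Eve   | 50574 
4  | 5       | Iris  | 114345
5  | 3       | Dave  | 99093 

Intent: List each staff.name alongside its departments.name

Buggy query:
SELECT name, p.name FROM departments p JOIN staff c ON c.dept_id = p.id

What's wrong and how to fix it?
Bug: 'name' exists in both joined tables, so the database can't tell which one is meant

Fix: Qualify the column with its table alias (c.name)

Corrected query:
SELECT c.name, p.name FROM departments p JOIN staff c ON c.dept_id = p.id

Result:
name  | name       
------+------------
Frank | Engineering
Alice | Finance    
Eve   | Marketing  
Iris  | Legal      
Dave  | Finance    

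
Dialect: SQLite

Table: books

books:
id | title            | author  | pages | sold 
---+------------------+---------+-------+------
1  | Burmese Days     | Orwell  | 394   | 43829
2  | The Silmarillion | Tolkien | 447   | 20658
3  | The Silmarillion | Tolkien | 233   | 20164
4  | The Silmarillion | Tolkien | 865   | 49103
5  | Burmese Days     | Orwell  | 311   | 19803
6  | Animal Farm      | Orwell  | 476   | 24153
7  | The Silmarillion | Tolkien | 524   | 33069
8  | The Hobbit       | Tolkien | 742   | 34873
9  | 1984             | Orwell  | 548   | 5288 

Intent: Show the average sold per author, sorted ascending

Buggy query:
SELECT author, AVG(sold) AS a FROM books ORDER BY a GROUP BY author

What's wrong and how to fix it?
Bug: ORDER BY appears before GROUP BY; SQL clause order requires GROUP BY first

Fix: Reorder: SELECT … FROM … GROUP BY … ORDER BY …

Corrected query:
SELECT author, AVG(sold) AS a FROM books GROUP BY author ORDER BY a

Result:
author  | a       
--------+---------
Orwell  | 23268.25
Tolkien | 31573.4 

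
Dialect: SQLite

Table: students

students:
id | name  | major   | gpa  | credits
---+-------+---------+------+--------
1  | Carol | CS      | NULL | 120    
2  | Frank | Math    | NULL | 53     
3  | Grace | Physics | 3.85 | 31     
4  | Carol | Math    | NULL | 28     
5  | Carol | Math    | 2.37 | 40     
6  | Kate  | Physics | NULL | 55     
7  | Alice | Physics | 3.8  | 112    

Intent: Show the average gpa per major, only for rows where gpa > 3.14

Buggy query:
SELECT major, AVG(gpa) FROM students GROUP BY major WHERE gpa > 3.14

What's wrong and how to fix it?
Bug: Row-level WHERE must come before GROUP BY in the clause order

Fix: Place WHERE between FROM and GROUP BY

Corrected query:
SELECT major, AVG(gpa) FROM students WHERE gpa > 3.14 GROUP BY major

Result:
major   | AVG(gpa)
--------+---------
Physics | 3.825   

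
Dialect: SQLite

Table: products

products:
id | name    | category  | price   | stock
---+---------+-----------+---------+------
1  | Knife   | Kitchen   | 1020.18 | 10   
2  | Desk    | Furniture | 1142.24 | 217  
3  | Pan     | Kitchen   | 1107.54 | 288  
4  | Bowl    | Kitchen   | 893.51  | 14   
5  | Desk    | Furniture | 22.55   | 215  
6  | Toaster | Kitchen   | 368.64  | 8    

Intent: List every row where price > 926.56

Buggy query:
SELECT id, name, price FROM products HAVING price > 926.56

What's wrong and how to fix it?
Bug: HAVING filters the output of aggregation, but this query has no GROUP BY and no aggregate functions, so SQLite rejects it (HAVING clause on a non-aggregate query); the condition here is per row

Fix: Use WHERE for row-level filtering

Corrected query:
SELECT id, name, price FROM products WHERE price > 926.56

Result:
id | name  | price  
---+-------+--------
1  | Knife | 1020.18
2  | Desk  | 1142.24
3  | Pan   | 1107.54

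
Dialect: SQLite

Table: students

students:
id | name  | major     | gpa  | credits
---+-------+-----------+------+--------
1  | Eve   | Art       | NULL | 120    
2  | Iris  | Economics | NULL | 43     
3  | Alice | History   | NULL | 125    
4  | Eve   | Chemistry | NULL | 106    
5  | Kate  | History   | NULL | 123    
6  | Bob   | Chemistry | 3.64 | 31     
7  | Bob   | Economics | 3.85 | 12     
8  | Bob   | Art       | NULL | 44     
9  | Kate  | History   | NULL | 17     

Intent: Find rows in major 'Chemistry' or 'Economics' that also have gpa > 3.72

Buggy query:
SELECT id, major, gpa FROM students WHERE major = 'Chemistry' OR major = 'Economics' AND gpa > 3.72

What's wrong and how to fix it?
Bug: AND binds tighter than OR, so this parses as major = 'Chemistry' OR (major = 'Economics' AND gpa > 3.72)

Fix: Add parentheses around the OR so the AND applies to both alternatives

Corrected query:
SELECT id, major, gpa FROM students WHERE (major = 'Chemistry' OR major = 'Economics') AND gpa > 3.72

Result:
id | major     | gpa 
---+-----------+-----
7  | Economics | 3.85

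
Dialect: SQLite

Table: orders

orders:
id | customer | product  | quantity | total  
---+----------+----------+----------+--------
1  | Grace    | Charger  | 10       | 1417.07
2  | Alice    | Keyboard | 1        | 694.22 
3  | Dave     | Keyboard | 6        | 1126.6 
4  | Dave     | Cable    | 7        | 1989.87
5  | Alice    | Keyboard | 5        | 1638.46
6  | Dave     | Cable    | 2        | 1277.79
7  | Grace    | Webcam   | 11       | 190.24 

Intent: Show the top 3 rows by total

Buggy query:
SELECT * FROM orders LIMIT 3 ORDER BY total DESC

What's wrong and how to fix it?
Bug: LIMIT must come after ORDER BY

Fix: Sort with ORDER BY, then apply LIMIT

Corrected query:
SELECT * FROM orders ORDER BY total DESC LIMIT 3

Result:
id | customer | product  | quantity | total  
---+----------+----------+----------+--------
4  | Dave     | Cable    | 7        | 1989.87
5  | Alice    | Keyboard | 5        | 1638.46
1  | Grace    | Charger  | 10       | 1417.07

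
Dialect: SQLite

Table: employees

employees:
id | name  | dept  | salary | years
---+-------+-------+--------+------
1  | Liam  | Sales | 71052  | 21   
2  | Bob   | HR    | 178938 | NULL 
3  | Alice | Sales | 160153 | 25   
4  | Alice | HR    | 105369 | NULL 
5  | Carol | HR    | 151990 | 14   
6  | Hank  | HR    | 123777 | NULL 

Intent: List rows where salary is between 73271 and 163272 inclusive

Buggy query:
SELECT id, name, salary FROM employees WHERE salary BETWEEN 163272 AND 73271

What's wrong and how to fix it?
Bug: The bounds are reversed; BETWEEN a AND b requires a <= b to match anything

Fix: Swap the bounds so the smaller value comes first

Corrected query:
SELECT id, name, salary FROM employees WHERE salary BETWEEN 73271 AND 163272

Result:
id | name  | salary
---+-------+-------
3  | Alice | 160153
4  | Alice | 105369
5  | Carol | 151990
6  | Hank  | 123777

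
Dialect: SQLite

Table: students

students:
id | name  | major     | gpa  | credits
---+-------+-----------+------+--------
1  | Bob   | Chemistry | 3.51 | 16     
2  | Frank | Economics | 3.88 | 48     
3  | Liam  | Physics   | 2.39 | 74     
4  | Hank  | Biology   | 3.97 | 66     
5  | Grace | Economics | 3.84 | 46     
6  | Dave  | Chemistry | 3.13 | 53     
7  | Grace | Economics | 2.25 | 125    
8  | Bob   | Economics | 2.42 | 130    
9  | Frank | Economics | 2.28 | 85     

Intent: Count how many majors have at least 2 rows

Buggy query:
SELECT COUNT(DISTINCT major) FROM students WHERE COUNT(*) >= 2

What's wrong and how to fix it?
Bug: COUNT(*) cannot appear in WHERE; the per-group count doesn't exist yet

Fix: Group first with HAVING COUNT(*) >= 2, then COUNT the resulting groups

Corrected query:
SELECT COUNT(*) FROM (SELECT major FROM students GROUP BY major HAVING COUNT(*) >= 2)

Result:
COUNT(*)
--------
2       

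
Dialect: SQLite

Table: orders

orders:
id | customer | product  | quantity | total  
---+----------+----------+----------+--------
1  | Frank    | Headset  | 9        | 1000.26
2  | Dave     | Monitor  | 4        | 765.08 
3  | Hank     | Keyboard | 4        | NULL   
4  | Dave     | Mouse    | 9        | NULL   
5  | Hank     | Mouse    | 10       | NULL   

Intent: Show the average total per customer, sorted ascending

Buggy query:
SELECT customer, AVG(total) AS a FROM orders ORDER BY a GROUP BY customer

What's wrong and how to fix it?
Bug: GROUP BY must precede ORDER BY

Fix: Move ORDER BY to the end, after GROUP BY

Corrected query:
SELECT customer, AVG(total) AS a FROM orders GROUP BY customer ORDER BY a

Result:
customer | a      
---------+--------
Hank     | NULL   
Dave     | 765.08 
Frank    | 1000.26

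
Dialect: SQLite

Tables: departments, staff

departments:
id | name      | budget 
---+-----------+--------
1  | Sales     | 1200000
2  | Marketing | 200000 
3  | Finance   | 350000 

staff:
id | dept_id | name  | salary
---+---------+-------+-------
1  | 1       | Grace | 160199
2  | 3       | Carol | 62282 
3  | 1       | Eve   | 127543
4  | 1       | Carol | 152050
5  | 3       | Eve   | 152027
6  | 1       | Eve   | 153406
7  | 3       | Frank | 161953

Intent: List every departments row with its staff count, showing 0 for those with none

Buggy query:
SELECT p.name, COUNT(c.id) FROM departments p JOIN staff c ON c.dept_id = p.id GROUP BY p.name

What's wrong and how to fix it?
Bug: An inner join excludes parents with zero children

Fix: Switch to LEFT JOIN to retain unmatched parent rows

Corrected query:
SELECT p.name, COUNT(c.id) FROM departments p LEFT JOIN staff c ON c.dept_id = p.id GROUP BY p.name

Result:
name      | COUNT(c.id)
----------+------------
Finance   | 3          
Marketing | 0          
Sales     | 4          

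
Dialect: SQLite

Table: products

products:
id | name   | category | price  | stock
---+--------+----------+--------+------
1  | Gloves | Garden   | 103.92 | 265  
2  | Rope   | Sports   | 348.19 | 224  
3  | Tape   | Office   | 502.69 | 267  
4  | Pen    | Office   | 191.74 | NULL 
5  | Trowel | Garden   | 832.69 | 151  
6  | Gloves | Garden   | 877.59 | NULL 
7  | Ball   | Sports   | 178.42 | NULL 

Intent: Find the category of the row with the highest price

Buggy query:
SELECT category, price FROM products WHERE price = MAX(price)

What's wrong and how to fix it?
Bug: MAX(price) is an aggregate and cannot be used directly in WHERE

Fix: Wrap MAX in a scalar subquery so WHERE compares against a single value

Corrected query:
SELECT category, price FROM products WHERE price = (SELECT MAX(price) FROM products)

Result:
category | price 
---------+-------
Garden   | 877.59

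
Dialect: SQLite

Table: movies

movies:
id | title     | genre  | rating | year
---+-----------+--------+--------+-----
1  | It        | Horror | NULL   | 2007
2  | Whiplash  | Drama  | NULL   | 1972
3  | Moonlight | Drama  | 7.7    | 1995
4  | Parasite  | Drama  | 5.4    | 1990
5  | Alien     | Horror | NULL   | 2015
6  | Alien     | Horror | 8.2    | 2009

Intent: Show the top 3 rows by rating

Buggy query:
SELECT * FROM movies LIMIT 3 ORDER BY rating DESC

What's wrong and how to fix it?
Bug: ORDER BY cannot follow LIMIT; LIMIT is the final clause

Fix: Swap the clauses: ORDER BY first, then LIMIT

Corrected query:
SELECT * FROM movies ORDER BY rating DESC LIMIT 3

Result:
id | title     | genre  | rating | year
---+-----------+--------+--------+-----
6  | Alien     | Horror | 8.2    | 2009
3  | Moonlight | Drama  | 7.7    | 1995
4  | Parasite  | Drama  | 5.4    | 1990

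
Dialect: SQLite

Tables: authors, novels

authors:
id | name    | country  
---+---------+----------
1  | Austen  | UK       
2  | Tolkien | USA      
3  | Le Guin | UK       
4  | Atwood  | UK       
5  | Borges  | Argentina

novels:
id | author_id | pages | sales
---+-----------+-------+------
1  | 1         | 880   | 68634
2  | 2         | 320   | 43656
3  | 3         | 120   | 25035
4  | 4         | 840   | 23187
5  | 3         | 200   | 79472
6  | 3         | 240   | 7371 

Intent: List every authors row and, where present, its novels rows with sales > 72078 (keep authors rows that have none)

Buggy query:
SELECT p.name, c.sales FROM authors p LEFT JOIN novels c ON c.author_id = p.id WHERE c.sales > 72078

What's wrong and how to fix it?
Bug: A WHERE condition on the right-hand table after LEFT JOIN drops unmatched parents

Fix: Put 'c.sales > 72078' in the JOIN's ON clause instead of WHERE

Corrected query:
SELECT p.name, c.sales FROM authors p LEFT JOIN novels c ON c.author_id = p.id AND c.sales > 72078

Result:
name    | sales
--------+------
Austen  | NULL 
Tolkien | NULL 
Le Guin | 79472
Atwood  | NULL 
Borges  | NULL 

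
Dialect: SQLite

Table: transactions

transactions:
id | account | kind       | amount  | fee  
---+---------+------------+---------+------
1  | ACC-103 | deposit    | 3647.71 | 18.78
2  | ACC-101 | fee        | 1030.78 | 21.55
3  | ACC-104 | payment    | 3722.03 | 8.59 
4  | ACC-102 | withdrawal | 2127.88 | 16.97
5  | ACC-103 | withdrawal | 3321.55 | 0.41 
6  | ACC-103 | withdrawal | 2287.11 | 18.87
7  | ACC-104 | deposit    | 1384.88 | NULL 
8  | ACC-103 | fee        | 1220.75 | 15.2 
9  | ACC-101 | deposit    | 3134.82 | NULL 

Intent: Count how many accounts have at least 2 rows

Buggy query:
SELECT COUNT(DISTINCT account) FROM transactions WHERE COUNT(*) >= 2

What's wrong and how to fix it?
Bug: WHERE filters individual rows, not groups, so a group-level COUNT is invalid there

Fix: Use a subquery that GROUPs and filters with HAVING, then count its rows

Corrected query:
SELECT COUNT(*) FROM (SELECT account FROM transactions GROUP BY account HAVING COUNT(*) >= 2)

Result:
COUNT(*)
--------
3       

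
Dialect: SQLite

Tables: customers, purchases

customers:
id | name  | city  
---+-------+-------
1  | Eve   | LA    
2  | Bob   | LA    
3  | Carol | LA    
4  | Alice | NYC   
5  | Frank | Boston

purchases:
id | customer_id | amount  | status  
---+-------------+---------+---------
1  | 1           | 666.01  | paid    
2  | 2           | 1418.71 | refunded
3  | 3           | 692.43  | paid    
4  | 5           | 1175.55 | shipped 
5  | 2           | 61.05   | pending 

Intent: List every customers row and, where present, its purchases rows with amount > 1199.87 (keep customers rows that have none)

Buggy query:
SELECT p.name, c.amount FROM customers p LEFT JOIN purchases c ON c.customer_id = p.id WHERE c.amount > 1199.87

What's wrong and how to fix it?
Bug: Filtering c.amount in WHERE discards the NULL rows produced by LEFT JOIN, turning it into an inner join

Fix: Put 'c.amount > 1199.87' in the JOIN's ON clause instead of WHERE

Corrected query:
SELECT p.name, c.amount FROM customers p LEFT JOIN purchases c ON c.customer_id = p.id AND c.amount > 1199.87

Result:
name  | amount 
------+--------
Eve   | NULL   
Bob   | 1418.71
Carol | NULL   
Alice | NULL   
Frank | NULL   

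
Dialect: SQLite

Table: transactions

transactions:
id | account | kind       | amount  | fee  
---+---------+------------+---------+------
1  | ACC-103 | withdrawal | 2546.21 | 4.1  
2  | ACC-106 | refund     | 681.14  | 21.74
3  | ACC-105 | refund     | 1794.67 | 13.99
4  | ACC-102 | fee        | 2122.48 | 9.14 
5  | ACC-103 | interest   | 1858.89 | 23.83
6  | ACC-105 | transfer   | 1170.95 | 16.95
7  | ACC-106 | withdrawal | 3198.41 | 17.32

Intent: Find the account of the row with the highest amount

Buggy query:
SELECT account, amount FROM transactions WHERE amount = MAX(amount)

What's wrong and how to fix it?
Bug: MAX(amount) is an aggregate and cannot be used directly in WHERE

Fix: Use a subquery: WHERE amount = (SELECT MAX(amount) FROM transactions)

Corrected query:
SELECT account, amount FROM transactions WHERE amount = (SELECT MAX(amount) FROM transactions)

Result:
account | amount 
--------+--------
ACC-106 | 3198.41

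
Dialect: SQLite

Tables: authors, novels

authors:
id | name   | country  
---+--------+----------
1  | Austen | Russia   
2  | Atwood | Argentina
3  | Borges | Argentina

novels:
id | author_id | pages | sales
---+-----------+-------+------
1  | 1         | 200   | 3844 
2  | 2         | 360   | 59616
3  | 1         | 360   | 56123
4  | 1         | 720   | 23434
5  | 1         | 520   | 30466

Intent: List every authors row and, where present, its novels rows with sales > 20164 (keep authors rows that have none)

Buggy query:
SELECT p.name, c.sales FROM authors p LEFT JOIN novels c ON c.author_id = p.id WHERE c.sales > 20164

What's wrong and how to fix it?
Bug: A WHERE condition on the right-hand table after LEFT JOIN drops unmatched parents

Fix: Move the right-table condition into the ON clause so unmatched parents are kept

Corrected query:
SELECT p.name, c.sales FROM authors p LEFT JOIN novels c ON c.author_id = p.id AND c.sales > 20164

Result:
name   | sales
-------+------
Austen | 23434
Austen | 30466
Austen | 56123
Atwood | 59616
Borges | NULL 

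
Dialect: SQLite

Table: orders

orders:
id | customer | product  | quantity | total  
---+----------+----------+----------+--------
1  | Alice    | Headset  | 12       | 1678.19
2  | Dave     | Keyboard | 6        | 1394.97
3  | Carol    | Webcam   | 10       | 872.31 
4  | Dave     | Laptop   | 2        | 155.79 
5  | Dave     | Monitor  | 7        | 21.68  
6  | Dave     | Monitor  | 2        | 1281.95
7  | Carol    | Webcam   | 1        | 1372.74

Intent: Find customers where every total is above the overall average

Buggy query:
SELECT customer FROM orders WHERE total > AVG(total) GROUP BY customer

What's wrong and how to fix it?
Bug: WHERE evaluates per row before aggregation, so AVG() is unavailable

Fix: Compute the overall average in a scalar subquery and compare each group's MIN against it in HAVING

Corrected query:
SELECT customer FROM orders GROUP BY customer HAVING MIN(total) > (SELECT AVG(total) FROM orders)

Result:
customer
--------
Alice   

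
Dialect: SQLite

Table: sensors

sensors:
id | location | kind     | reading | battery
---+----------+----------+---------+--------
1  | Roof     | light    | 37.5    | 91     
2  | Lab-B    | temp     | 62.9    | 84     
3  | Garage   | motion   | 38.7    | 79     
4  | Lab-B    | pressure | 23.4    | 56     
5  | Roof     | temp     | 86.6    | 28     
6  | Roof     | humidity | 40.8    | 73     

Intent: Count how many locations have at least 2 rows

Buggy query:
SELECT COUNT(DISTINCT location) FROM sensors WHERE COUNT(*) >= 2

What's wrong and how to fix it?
Bug: COUNT(*) cannot appear in WHERE; the per-group count doesn't exist yet

Fix: Use a subquery that GROUPs and filters with HAVING, then count its rows

Corrected query:
SELECT COUNT(*) FROM (SELECT location FROM sensors GROUP BY location HAVING COUNT(*) >= 2)

Result:
COUNT(*)
--------
2       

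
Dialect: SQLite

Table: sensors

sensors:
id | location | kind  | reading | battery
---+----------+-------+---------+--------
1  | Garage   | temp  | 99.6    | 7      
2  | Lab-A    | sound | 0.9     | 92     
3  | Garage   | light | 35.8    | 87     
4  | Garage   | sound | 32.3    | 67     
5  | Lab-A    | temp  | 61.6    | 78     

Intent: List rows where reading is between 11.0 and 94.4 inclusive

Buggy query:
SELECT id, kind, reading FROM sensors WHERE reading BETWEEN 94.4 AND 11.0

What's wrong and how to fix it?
Bug: BETWEEN expects the lower bound first; with 94.4 AND 11.0 the range is empty

Fix: Write BETWEEN 11.0 AND 94.4

Corrected query:
SELECT id, kind, reading FROM sensors WHERE reading BETWEEN 11.0 AND 94.4

Result:
id | kind  | reading
---+-------+--------
3  | light | 35.8   
4  | sound | 32.3   
5  | temp  | 61.6   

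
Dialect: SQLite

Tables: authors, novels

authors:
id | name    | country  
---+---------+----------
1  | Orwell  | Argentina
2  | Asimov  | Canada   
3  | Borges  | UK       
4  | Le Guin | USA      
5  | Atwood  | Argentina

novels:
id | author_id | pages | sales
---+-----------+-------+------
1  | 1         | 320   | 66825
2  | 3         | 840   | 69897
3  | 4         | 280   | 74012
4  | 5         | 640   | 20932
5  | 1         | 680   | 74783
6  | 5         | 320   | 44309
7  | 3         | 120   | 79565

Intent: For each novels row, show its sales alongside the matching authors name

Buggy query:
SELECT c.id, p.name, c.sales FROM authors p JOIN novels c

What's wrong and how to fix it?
Bug: JOIN with no ON clause produces a cartesian product; every novels row pairs with every authors row

Fix: Add ON c.author_id = p.id to the JOIN

Corrected query:
SELECT c.id, p.name, c.sales FROM authors p JOIN novels c ON c.author_id = p.id

Result:
id | name    | sales
---+---------+------
1  | Orwell  | 66825
2  | Borges  | 69897
3  | Le Guin | 74012
4  | Atwood  | 20932
5  | Orwell  | 74783
6  | Atwood  | 44309
7  | Borges  | 79565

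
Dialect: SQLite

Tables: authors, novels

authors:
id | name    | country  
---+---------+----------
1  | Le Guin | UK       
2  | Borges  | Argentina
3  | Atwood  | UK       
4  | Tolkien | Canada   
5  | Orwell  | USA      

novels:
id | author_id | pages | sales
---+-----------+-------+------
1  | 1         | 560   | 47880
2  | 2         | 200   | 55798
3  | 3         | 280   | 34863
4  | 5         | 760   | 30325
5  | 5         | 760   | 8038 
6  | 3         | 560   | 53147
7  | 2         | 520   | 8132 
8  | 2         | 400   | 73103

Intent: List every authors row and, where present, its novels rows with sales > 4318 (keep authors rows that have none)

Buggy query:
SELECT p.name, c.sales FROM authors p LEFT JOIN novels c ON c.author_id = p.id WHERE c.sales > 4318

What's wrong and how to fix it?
Bug: A WHERE condition on the right-hand table after LEFT JOIN drops unmatched parents

Fix: Put 'c.sales > 4318' in the JOIN's ON clause instead of WHERE

Corrected query:
SELECT p.name, c.sales FROM authors p LEFT JOIN novels c ON c.author_id = p.id AND c.sales > 4318

Result:
name    | sales
--------+------
Le Guin | 47880
Borges  | 8132 
Borges  | 55798
Borges  | 73103
Atwood  | 34863
Atwood  | 53147
Tolkien | NULL 
Orwell  | 8038 
Orwell  | 30325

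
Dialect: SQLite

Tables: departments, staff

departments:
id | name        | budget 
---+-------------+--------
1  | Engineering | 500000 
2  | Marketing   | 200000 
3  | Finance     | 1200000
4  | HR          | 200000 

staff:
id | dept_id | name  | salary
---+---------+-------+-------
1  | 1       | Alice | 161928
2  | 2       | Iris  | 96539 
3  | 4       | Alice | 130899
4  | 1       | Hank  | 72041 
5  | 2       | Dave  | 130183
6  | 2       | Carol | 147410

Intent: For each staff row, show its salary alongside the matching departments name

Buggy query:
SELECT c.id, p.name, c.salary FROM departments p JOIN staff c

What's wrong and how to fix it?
Bug: Missing join condition: each staff row is matched to all departments rows instead of just its own

Fix: Add ON c.dept_id = p.id to the JOIN

Corrected query:
SELECT c.id, p.name, c.salary FROM departments p JOIN staff c ON c.dept_id = p.id

Result:
id | name        | salary
---+-------------+-------
1  | Engineering | 161928
2  | Marketing   | 96539 
3  | HR          | 130899
4  | Engineering | 72041 
5  | Marketing   | 130183
6  | Marketing   | 147410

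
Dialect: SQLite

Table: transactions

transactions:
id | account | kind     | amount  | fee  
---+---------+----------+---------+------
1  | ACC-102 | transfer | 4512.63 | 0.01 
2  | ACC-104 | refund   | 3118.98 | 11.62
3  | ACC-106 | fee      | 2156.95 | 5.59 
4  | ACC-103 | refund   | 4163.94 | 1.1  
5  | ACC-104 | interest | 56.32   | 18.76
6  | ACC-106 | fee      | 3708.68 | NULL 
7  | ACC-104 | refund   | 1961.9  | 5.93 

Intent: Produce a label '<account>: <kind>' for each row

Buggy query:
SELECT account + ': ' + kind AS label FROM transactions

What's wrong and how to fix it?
Bug: '+' is numeric addition; on text columns SQLite converts them to 0 instead of concatenating

Fix: Use the || operator for string concatenation

Corrected query:
SELECT account || ': ' || kind AS label FROM transactions

Result:
label            
-----------------
ACC-102: transfer
ACC-104: refund  
ACC-106: fee     
ACC-103: refund  
ACC-104: interest
ACC-106: fee     
ACC-104: refund  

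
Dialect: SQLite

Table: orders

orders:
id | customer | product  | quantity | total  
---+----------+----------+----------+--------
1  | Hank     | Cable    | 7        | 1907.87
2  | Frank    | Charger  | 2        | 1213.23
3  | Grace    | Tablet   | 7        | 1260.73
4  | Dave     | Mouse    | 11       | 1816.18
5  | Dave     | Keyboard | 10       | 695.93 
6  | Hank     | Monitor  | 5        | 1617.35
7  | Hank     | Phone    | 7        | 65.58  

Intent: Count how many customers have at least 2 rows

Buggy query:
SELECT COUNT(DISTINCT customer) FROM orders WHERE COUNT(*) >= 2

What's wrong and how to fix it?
Bug: WHERE filters individual rows, not groups, so a group-level COUNT is invalid there

Fix: Use a subquery that GROUPs and filters with HAVING, then count its rows

Corrected query:
SELECT COUNT(*) FROM (SELECT customer FROM orders GROUP BY customer HAVING COUNT(*) >= 2)

Result:
COUNT(*)
--------
2       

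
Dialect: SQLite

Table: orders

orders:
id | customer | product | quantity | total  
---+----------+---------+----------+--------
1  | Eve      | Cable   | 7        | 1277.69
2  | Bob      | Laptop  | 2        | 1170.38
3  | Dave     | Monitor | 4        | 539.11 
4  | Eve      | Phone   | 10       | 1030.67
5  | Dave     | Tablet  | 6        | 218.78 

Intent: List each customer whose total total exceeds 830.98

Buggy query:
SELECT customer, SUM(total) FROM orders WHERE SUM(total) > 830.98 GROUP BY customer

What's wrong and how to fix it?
Bug: Aggregate functions cannot appear in a WHERE clause

Fix: Move the aggregate condition to a HAVING clause

Corrected query:
SELECT customer, SUM(total) FROM orders GROUP BY customer HAVING SUM(total) > 830.98

Result:
customer | SUM(total)
---------+-----------
Bob      | 1170.38   
Eve      | 2308.36   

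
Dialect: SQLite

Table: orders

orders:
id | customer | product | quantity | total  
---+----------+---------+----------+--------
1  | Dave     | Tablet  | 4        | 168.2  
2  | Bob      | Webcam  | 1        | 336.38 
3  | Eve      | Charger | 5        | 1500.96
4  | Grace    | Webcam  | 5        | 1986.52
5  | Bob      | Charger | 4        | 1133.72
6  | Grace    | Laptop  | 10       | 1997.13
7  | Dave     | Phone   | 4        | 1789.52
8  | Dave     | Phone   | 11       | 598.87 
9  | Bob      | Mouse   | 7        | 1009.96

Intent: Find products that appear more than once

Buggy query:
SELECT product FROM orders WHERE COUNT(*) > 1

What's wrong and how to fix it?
Bug: WHERE can't reference COUNT(*); aggregates are computed after WHERE

Fix: GROUP BY product, then filter groups with HAVING COUNT(*) > 1

Corrected query:
SELECT product FROM orders GROUP BY product HAVING COUNT(*) > 1

Result:
product
-------
Charger
Phone  
Webcam 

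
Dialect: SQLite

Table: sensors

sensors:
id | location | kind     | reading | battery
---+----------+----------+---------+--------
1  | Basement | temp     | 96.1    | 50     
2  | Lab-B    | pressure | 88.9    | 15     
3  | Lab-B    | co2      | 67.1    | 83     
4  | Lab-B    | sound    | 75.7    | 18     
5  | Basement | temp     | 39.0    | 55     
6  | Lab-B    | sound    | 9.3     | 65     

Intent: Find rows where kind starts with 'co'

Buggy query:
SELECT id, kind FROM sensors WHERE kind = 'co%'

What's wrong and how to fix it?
Bug: '=' compares the literal string including the % character; pattern matching needs LIKE

Fix: Use LIKE for wildcard pattern matching

Corrected query:
SELECT id, kind FROM sensors WHERE kind LIKE 'co%'

Result:
id | kind
---+-----
3  | co2 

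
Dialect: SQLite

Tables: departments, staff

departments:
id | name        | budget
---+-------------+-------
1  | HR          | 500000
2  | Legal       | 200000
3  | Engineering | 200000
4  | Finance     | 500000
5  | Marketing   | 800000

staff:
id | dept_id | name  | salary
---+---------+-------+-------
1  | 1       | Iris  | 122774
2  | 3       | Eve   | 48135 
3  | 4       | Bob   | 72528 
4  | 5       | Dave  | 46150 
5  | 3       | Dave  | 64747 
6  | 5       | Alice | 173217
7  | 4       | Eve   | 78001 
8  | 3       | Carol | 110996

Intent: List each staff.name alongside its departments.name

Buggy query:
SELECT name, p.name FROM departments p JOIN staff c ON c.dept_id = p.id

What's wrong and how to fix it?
Bug: 'name' exists in both joined tables, so the database can't tell which one is meant

Fix: Prefix ambiguous columns with the table alias

Corrected query:
SELECT c.name, p.name FROM departments p JOIN staff c ON c.dept_id = p.id

Result:
name  | name       
------+------------
Iris  | HR         
Eve   | Engineering
Bob   | Finance    
Dave  | Marketing  
Dave  | Engineering
Alice | Marketing  
Eve   | Finance    
Carol | Engineering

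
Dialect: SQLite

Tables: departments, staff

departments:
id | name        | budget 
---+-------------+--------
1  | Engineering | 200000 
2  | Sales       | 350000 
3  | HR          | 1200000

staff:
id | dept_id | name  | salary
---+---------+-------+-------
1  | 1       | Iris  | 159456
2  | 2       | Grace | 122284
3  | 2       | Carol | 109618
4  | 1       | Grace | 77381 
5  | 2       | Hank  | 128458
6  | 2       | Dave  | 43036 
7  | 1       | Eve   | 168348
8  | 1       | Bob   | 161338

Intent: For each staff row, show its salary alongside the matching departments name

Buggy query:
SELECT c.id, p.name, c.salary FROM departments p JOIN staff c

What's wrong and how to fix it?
Bug: Missing join condition: each staff row is matched to all departments rows instead of just its own

Fix: Specify the join condition linking the foreign key to the parent id

Corrected query:
SELECT c.id, p.name, c.salary FROM departments p JOIN staff c ON c.dept_id = p.id

Result:
id | name        | salary
---+-------------+-------
1  | Engineering | 159456
2  | Sales       | 122284
3  | Sales       | 109618
4  | Engineering | 77381 
5  | Sales       | 128458
6  | Sales       | 43036 
7  | Engineering | 168348
8  | Engineering | 161338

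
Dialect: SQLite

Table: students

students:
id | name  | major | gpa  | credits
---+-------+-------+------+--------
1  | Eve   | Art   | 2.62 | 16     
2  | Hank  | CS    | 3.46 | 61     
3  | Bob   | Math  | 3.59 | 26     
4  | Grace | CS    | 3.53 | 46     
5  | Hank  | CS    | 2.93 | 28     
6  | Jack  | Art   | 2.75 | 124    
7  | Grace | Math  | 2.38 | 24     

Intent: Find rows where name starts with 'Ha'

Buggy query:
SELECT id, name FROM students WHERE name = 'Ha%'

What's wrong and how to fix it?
Bug: Wildcards only work with LIKE; '=' treats '%' as a literal character

Fix: Use LIKE for wildcard pattern matching

Corrected query:
SELECT id, name FROM students WHERE name LIKE 'Ha%'

Result:
id | name
---+-----
2  | Hank
5  | Hank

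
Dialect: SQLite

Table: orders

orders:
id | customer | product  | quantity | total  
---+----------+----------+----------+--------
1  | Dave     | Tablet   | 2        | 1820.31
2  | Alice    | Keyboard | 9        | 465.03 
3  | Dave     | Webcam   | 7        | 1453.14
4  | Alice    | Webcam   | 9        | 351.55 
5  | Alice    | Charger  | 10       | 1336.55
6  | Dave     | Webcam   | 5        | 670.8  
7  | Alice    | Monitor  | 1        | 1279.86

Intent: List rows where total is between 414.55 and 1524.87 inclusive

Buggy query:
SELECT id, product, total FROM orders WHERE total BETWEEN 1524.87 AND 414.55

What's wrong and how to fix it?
Bug: BETWEEN expects the lower bound first; with 1524.87 AND 414.55 the range is empty

Fix: Write BETWEEN 414.55 AND 1524.87

Corrected query:
SELECT id, product, total FROM orders WHERE total BETWEEN 414.55 AND 1524.87

Result:
id | product  | total  
---+----------+--------
2  | Keyboard | 465.03 
3  | Webcam   | 1453.14
5  | Charger  | 1336.55
6  | Webcam   | 670.8  
7  | Monitor  | 1279.86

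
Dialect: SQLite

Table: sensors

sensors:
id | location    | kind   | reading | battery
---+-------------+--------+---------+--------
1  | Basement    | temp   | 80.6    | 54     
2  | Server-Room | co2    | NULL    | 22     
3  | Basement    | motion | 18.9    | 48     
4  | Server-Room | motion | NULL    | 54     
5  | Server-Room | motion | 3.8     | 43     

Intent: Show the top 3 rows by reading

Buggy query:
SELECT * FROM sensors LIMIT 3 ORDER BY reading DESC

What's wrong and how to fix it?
Bug: LIMIT must come after ORDER BY

Fix: Swap the clauses: ORDER BY first, then LIMIT

Corrected query:
SELECT * FROM sensors ORDER BY reading DESC LIMIT 3

Result:
id | location    | kind   | reading | battery
---+-------------+--------+---------+--------
1  | Basement    | temp   | 80.6    | 54     
3  | Basement    | motion | 18.9    | 48     
5  | Server-Room | motion | 3.8     | 43     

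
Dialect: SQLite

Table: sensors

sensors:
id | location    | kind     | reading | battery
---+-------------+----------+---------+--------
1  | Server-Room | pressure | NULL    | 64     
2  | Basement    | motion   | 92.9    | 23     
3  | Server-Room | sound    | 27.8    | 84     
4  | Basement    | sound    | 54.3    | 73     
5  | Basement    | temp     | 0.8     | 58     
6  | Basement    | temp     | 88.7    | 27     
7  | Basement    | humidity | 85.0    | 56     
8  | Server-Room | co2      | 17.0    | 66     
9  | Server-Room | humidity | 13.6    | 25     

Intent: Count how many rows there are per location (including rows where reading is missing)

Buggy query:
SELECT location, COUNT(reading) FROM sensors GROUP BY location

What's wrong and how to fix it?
Bug: COUNT(reading) skips NULLs, so groups with missing reading are undercounted

Fix: Use COUNT(*) to count all rows regardless of NULL

Corrected query:
SELECT location, COUNT(*) FROM sensors GROUP BY location

Result:
location    | COUNT(*)
------------+---------
Basement    | 5       
Server-Room | 4       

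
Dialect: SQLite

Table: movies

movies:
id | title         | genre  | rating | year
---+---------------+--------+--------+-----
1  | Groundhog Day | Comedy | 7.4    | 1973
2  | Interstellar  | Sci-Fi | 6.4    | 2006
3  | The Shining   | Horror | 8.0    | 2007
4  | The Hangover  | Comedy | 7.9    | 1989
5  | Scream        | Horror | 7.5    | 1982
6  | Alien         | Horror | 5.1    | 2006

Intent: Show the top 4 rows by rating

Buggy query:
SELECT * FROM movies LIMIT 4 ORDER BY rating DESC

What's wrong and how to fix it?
Bug: ORDER BY cannot follow LIMIT; LIMIT is the final clause

Fix: Swap the clauses: ORDER BY first, then LIMIT

Corrected query:
SELECT * FROM movies ORDER BY rating DESC LIMIT 4

Result:
id | title         | genre  | rating | year
---+---------------+--------+--------+-----
3  | The Shining   | Horror | 8      | 2007
4  | The Hangover  | Comedy | 7.9    | 1989
5  | Scream        | Horror | 7.5    | 1982
1  | Groundhog Day | Comedy | 7.4    | 1973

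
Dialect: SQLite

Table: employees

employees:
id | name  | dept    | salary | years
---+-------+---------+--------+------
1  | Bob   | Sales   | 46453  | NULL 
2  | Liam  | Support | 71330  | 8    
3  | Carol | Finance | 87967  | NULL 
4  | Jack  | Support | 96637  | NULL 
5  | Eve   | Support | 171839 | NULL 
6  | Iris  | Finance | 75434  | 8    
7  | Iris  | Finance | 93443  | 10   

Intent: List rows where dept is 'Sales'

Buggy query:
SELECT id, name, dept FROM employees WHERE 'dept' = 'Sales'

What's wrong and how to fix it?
Bug: Single quotes denote string literals in SQL; the column name is being compared as a constant string

Fix: Remove the quotes around the column name (or use double quotes for an identifier)

Corrected query:
SELECT id, name, dept FROM employees WHERE dept = 'Sales'

Result:
id | name | dept 
---+------+------
1  | Bob  | Sales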